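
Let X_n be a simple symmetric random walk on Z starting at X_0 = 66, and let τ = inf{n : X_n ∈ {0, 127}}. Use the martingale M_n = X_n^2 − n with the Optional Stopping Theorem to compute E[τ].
E[τ] = 4026

M_n = X_n^2 − n is a martingale (since E[X_{n+1}^2 | F_n] = X_n^2 + 1). By OST (τ has finite mean in a bounded region), E[M_τ] = E[M_0] = X_0^2 − 0 = 66^2 = 4356. Also E[M_τ] = E[X_τ^2] − E[τ]. The walk exits at 0 or 127, with P(hit 127 first) = 66/127, so E[X_τ^2] = 127^2 · 66/127 + 0 = 8382. Thus E[τ] = E[X_τ^2] − E[M_τ] = 8382 − 4356 = 4026 = 66(127 − 66) = 4026.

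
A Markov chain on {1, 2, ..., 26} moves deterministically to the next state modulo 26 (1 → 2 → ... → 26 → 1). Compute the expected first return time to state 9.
E[T_9 | X_0 = 9] = 26

The chain cycles deterministically, so starting at state 9 it returns in exactly 26 steps. Equivalently, the stationary distribution is uniform π_j = 1/26 for every state j, so by Kac's formula E[T_9] = 1/π_9 = 26.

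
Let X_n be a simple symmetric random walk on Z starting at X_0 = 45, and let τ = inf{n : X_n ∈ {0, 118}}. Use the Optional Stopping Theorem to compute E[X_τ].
E[X_τ] = 45

X_n is a martingale and τ is a bounded-mean stopping time (indeed τ is finite a.s. with bounded expectation since the walk is in a bounded region). By the OST, E[X_τ] = E[X_0] = 45. Equivalently: E[X_τ] = 118 · P(hit 118 first) + 0 · P(hit 0 first) = 118 · (45/118) = 45.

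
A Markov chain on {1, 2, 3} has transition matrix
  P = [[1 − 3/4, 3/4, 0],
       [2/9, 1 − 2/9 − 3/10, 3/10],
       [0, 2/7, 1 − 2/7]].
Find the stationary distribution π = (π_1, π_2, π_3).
π = (160/1267, 540/1267, 81/181)

This is a birth-death chain on three states, which satisfies detailed balance: π_1 · P_{12} = π_2 · P_{21} and π_2 · P_{23} = π_3 · P_{32}.
From π_1 · 3/4 = π_2 · 2/9: π_2/π_1 = (3/4)/(2/9) = 27/8.
From π_2 · 3/10 = π_3 · 2/7: π_3/π_2 = (3/10)/(2/7) = 21/20.
Take π_1 proportional to 1; then unnormalized π = (1, 27/8, 567/160). Normalize by dividing by the sum 1267/160:
  π = (160/1267, 540/1267, 81/181).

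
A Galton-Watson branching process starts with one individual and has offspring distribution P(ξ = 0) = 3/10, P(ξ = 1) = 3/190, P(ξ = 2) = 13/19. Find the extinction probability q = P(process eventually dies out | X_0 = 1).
q = 57/130

The pgf is f(s) = 3/10 + 3/190·s + 13/19·s². The extinction probability q is the smallest fixed point of f in [0, 1]. Setting s = f(s):
  13/19·s² + (3/190 − 1)·s + 3/10 = 0
  13/19·s² − (3/10 + 13/19)·s + 3/10 = 0
which factors as (s − 1)·(13/19·s − 3/10) = 0, giving roots s = 1 and s = (3/10)/(13/19) = 57/130.
Mean offspring μ = 3/190 + 2·13/19 = 263/190 > 1 (supercritical), so q < 1. The extinction probability is the smaller root: q = (3/10)/(13/19) = 57/130.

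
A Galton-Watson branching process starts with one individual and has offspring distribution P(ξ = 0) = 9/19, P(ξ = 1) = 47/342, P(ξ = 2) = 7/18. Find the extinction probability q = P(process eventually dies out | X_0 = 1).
q = 1

Mean offspring μ = 0·9/19 + 1·47/342 + 2·7/18 = 313/342 ≤ 1. For μ ≤ 1 with offspring not concentrated at 1, the Galton-Watson process goes extinct almost surely, so q = 1.
(Algebraic check: The pgf is f(s) = 9/19 + 47/342·s + 7/18·s². The extinction probability q is the smallest fixed point of f in [0, 1]. Setting s = f(s):
  7/18·s² + (47/342 − 1)·s + 9/19 = 0
  7/18·s² − (9/19 + 7/18)·s + 9/19 = 0
which factors as (s − 1)·(7/18·s − 9/19) = 0, giving roots s = 1 and s = (9/19)/(7/18) = 162/133. Since 162/133 ≥ 1, the smallest root in [0, 1] is s = 1.)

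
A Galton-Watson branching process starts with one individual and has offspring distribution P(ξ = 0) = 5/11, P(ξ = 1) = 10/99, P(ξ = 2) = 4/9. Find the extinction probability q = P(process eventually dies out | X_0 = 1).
q = 1

Mean offspring μ = 0·5/11 + 1·10/99 + 2·4/9 = 98/99 ≤ 1. For μ ≤ 1 with offspring not concentrated at 1, the Galton-Watson process goes extinct almost surely, so q = 1.
(Algebraic check: The pgf is f(s) = 5/11 + 10/99·s + 4/9·s². The extinction probability q is the smallest fixed point of f in [0, 1]. Setting s = f(s):
  4/9·s² + (10/99 − 1)·s + 5/11 = 0
  4/9·s² − (5/11 + 4/9)·s + 5/11 = 0
which factors as (s − 1)·(4/9·s − 5/11) = 0, giving roots s = 1 and s = (5/11)/(4/9) = 45/44. Since 45/44 ≥ 1, the smallest root in [0, 1] is s = 1.)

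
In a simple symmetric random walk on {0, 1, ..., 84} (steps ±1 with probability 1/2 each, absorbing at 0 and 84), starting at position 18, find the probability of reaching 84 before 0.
P(hit 84 before 0) = 18/84 = 3/14

Let u_k = P(hit 84 before 0 | start at k). Then u_0 = 0, u_84 = 1, and u_k = u_{k-1}/2 + u_{k+1}/2 for 1 ≤ k ≤ 83. This harmonic recurrence is solved by u_k = k/84, giving u_18 = 18/84 = 3/14.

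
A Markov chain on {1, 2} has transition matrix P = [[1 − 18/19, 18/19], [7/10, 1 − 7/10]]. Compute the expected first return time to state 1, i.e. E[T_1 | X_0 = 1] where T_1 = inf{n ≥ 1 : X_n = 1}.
E[T_1 | X_0 = 1] = 1/π_1 = 313/133

For an irreducible recurrent Markov chain with stationary distribution π, E[T_i | X_0 = i] = 1/π_i (Kac's formula). Here π_1 = (7/10)/(18/19 + 7/10) = (7/10)/(313/190) = 133/313, so E[T_1 | X_0 = 1] = 1/π_1 = (18/19 + 7/10)/(7/10) = (313/190)/(7/10) = 313/133.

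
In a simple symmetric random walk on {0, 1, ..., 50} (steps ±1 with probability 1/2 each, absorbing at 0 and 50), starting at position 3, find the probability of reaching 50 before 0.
P(hit 50 before 0) = 3/50

Let u_k = P(hit 50 before 0 | start at k). Then u_0 = 0, u_50 = 1, and u_k = u_{k-1}/2 + u_{k+1}/2 for 1 ≤ k ≤ 49. This harmonic recurrence is solved by u_k = k/50, giving u_3 = 3/50.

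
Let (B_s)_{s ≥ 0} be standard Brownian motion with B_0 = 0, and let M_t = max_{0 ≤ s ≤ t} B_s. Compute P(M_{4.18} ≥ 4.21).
P(M_{4.18} ≥ 4.21) = 2·P(B_{4.18} ≥ 4.21) = 2(1 − Φ(4.21/√4.18)) ≈ 0.0395

By the reflection principle for Brownian motion, P(M_t ≥ a) = 2 · P(B_t ≥ a) for a ≥ 0. Since B_t ~ N(0, t), P(B_t ≥ 4.21) = 1 − Φ(4.21/√t) = 1 − Φ(4.21/√4.18) = 1 − Φ(2.0592). So
  P(M_{4.18} ≥ 4.21) = 2(1 − Φ(2.0592)) ≈ 0.0395.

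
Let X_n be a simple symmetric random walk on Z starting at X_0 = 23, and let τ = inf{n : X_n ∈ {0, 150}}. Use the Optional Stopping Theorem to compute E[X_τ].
E[X_τ] = 23

X_n is a martingale and τ is a bounded-mean stopping time (indeed τ is finite a.s. with bounded expectation since the walk is in a bounded region). By the OST, E[X_τ] = E[X_0] = 23. Equivalently: E[X_τ] = 150 · P(hit 150 first) + 0 · P(hit 0 first) = 150 · (23/150) = 23.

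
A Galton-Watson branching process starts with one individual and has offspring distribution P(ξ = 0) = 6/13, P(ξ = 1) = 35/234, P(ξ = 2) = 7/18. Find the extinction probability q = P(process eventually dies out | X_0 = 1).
q = 1

Mean offspring μ = 0·6/13 + 1·35/234 + 2·7/18 = 217/234 ≤ 1. For μ ≤ 1 with offspring not concentrated at 1, the Galton-Watson process goes extinct almost surely, so q = 1.
(Algebraic check: The pgf is f(s) = 6/13 + 35/234·s + 7/18·s². The extinction probability q is the smallest fixed point of f in [0, 1]. Setting s = f(s):
  7/18·s² + (35/234 − 1)·s + 6/13 = 0
  7/18·s² − (6/13 + 7/18)·s + 6/13 = 0
which factors as (s − 1)·(7/18·s − 6/13) = 0, giving roots s = 1 and s = (6/13)/(7/18) = 108/91. Since 108/91 ≥ 1, the smallest root in [0, 1] is s = 1.)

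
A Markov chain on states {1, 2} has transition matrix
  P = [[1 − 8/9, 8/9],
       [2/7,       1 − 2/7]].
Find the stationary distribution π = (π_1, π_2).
π_1 = 9/37, π_2 = 28/37

Solve πP = π with π_1 + π_2 = 1. From πP = π: π_1 · (1 − 8/9) + π_2 · 2/7 = π_1 ⇒ π_2 · 2/7 = π_1 · 8/9 ⇒ π_2/π_1 = (8/9)/(2/7) = 28/9. Together with π_1 + π_2 = 1:
  π_1 = (2/7)/(8/9 + 2/7) = (2/7)/(74/63) = 9/37,
  π_2 = (8/9)/(8/9 + 2/7) = (8/9)/(74/63) = 28/37.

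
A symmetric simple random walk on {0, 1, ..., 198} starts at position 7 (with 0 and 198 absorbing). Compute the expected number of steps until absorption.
E[τ | X_0 = 7] = 1337

Let v_k = E[τ | X_0 = k]. Boundary: v_0 = v_198 = 0. Recurrence: v_k = 1 + (v_{k-1} + v_{k+1})/2 for 1 ≤ k ≤ 197. The particular solution to v_k − (v_{k-1} + v_{k+1})/2 = 1 is v_k = −k^2. Adding homogeneous solution A + B k and matching boundaries gives v_k = k (198 − k). Substituting k = 7: v_7 = 7 · 191 = 1337.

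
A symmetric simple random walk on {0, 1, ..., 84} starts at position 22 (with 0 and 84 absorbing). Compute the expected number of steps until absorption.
E[τ | X_0 = 22] = 1364

Let v_k = E[τ | X_0 = k]. Boundary: v_0 = v_84 = 0. Recurrence: v_k = 1 + (v_{k-1} + v_{k+1})/2 for 1 ≤ k ≤ 83. The particular solution to v_k − (v_{k-1} + v_{k+1})/2 = 1 is v_k = −k^2. Adding homogeneous solution A + B k and matching boundaries gives v_k = k (84 − k). Substituting k = 22: v_22 = 22 · 62 = 1364.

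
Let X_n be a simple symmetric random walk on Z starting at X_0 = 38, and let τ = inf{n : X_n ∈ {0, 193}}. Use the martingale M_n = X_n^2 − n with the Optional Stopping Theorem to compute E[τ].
E[τ] = 5890

M_n = X_n^2 − n is a martingale (since E[X_{n+1}^2 | F_n] = X_n^2 + 1). By OST (τ has finite mean in a bounded region), E[M_τ] = E[M_0] = X_0^2 − 0 = 38^2 = 1444. Also E[M_τ] = E[X_τ^2] − E[τ]. The walk exits at 0 or 193, with P(hit 193 first) = 38/193, so E[X_τ^2] = 193^2 · 38/193 + 0 = 7334. Thus E[τ] = E[X_τ^2] − E[M_τ] = 7334 − 1444 = 5890 = 38(193 − 38) = 5890.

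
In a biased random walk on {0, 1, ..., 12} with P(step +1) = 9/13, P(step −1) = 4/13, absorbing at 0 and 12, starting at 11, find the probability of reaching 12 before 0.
P(hit 12 before 0) = (1 − (4/9)^11) / (1 − (4/9)^12) = 56478357549/56482551853

Let u_k denote P(reach 12 before 0 | start at k). Boundary: u_0 = 0, u_12 = 1. Recurrence: u_k = 9/13·u_{k+1} + 4/13·u_{k-1} for 1 ≤ k ≤ 11. Try u_k = A + B·r^k with r = q/p = (4/13)/(9/13) = 4/9. Substitution satisfies the recurrence; boundary conditions give:
  u_k = (1 − r^k) / (1 − r^N) = (1 − (4/9)^11) / (1 − (4/9)^12) = 56478357549/56482551853.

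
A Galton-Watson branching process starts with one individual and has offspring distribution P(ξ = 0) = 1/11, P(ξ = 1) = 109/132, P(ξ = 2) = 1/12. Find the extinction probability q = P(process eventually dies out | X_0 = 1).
q = 1

Mean offspring μ = 0·1/11 + 1·109/132 + 2·1/12 = 131/132 ≤ 1. For μ ≤ 1 with offspring not concentrated at 1, the Galton-Watson process goes extinct almost surely, so q = 1.
(Algebraic check: The pgf is f(s) = 1/11 + 109/132·s + 1/12·s². The extinction probability q is the smallest fixed point of f in [0, 1]. Setting s = f(s):
  1/12·s² + (109/132 − 1)·s + 1/11 = 0
  1/12·s² − (1/11 + 1/12)·s + 1/11 = 0
which factors as (s − 1)·(1/12·s − 1/11) = 0, giving roots s = 1 and s = (1/11)/(1/12) = 12/11. Since 12/11 ≥ 1, the smallest root in [0, 1] is s = 1.)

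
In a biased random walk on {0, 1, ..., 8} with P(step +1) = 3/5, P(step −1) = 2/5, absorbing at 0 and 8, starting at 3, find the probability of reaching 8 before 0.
P(hit 8 before 0) = (1 − (2/3)^3) / (1 − (2/3)^8) = 4617/6305

Let u_k denote P(reach 8 before 0 | start at k). Boundary: u_0 = 0, u_8 = 1. Recurrence: u_k = 3/5·u_{k+1} + 2/5·u_{k-1} for 1 ≤ k ≤ 7. Try u_k = A + B·r^k with r = q/p = (2/5)/(3/5) = 2/3. Substitution satisfies the recurrence; boundary conditions give:
  u_k = (1 − r^k) / (1 − r^N) = (1 − (2/3)^3) / (1 − (2/3)^8) = 4617/6305.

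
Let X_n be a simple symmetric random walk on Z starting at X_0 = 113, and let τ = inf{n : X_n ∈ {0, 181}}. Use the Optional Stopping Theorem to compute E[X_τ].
E[X_τ] = 113

X_n is a martingale and τ is a bounded-mean stopping time (indeed τ is finite a.s. with bounded expectation since the walk is in a bounded region). By the OST, E[X_τ] = E[X_0] = 113. Equivalently: E[X_τ] = 181 · P(hit 181 first) + 0 · P(hit 0 first) = 181 · (113/181) = 113.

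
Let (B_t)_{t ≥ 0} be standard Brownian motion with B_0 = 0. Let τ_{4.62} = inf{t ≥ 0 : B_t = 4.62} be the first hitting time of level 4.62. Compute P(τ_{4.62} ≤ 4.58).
P(τ_{4.62} ≤ 4.58) = 2(1 − Φ(4.62/√4.58)) = 2(1 − Φ(2.1588)) ≈ 0.0309

By the reflection principle for standard BM, P(τ_b ≤ t) = 2 · P(B_t ≥ b). Since B_t ~ N(0, t), P(B_t ≥ 4.62) = 1 − Φ(4.62/√t) = 1 − Φ(4.62/√4.58) = 1 − Φ(2.1588) ≈ 0.01543. Doubling: P(τ_{4.62} ≤ 4.58) ≈ 2 · 0.01543 = 0.03086 ≈ 0.0309.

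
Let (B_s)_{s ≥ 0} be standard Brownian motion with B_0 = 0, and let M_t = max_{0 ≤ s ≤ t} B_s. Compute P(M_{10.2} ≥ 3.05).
P(M_{10.2} ≥ 3.05) = 2·P(B_{10.2} ≥ 3.05) = 2(1 − Φ(3.05/√10.2)) ≈ 0.3396

By the reflection principle for Brownian motion, P(M_t ≥ a) = 2 · P(B_t ≥ a) for a ≥ 0. Since B_t ~ N(0, t), P(B_t ≥ 3.05) = 1 − Φ(3.05/√t) = 1 − Φ(3.05/√10.2) = 1 − Φ(0.9550). So
  P(M_{10.2} ≥ 3.05) = 2(1 − Φ(0.9550)) ≈ 0.3396.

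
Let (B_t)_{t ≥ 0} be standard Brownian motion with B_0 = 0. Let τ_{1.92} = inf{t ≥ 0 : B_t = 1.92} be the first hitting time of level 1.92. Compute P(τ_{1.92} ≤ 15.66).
P(τ_{1.92} ≤ 15.66) = 2(1 − Φ(1.92/√15.66)) = 2(1 − Φ(0.4852)) ≈ 0.6275

By the reflection principle for standard BM, P(τ_b ≤ t) = 2 · P(B_t ≥ b). Since B_t ~ N(0, t), P(B_t ≥ 1.92) = 1 − Φ(1.92/√t) = 1 − Φ(1.92/√15.66) = 1 − Φ(0.4852) ≈ 0.31377. Doubling: P(τ_{1.92} ≤ 15.66) ≈ 2 · 0.31377 = 0.62754 ≈ 0.6275.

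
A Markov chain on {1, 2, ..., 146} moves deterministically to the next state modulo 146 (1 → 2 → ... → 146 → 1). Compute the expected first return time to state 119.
E[T_119 | X_0 = 119] = 146

The chain cycles deterministically, so starting at state 119 it returns in exactly 146 steps. Equivalently, the stationary distribution is uniform π_j = 1/146 for every state j, so by Kac's formula E[T_119] = 1/π_119 = 146.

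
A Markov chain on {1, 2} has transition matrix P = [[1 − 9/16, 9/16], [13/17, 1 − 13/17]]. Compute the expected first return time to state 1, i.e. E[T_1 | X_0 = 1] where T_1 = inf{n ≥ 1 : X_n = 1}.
E[T_1 | X_0 = 1] = 1/π_1 = 361/208

For an irreducible recurrent Markov chain with stationary distribution π, E[T_i | X_0 = i] = 1/π_i (Kac's formula). Here π_1 = (13/17)/(9/16 + 13/17) = (13/17)/(361/272) = 208/361, so E[T_1 | X_0 = 1] = 1/π_1 = (9/16 + 13/17)/(13/17) = (361/272)/(13/17) = 361/208.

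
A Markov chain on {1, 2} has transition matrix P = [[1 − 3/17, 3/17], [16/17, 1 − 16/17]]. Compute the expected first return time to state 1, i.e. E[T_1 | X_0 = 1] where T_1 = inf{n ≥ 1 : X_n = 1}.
E[T_1 | X_0 = 1] = 1/π_1 = 19/16

For an irreducible recurrent Markov chain with stationary distribution π, E[T_i | X_0 = i] = 1/π_i (Kac's formula). Here π_1 = (16/17)/(3/17 + 16/17) = (16/17)/(19/17) = 16/19, so E[T_1 | X_0 = 1] = 1/π_1 = (3/17 + 16/17)/(16/17) = (19/17)/(16/17) = 19/16.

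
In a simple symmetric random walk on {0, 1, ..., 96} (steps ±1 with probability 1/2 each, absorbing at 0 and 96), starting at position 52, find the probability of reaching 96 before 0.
P(hit 96 before 0) = 52/96 = 13/24

Let u_k = P(hit 96 before 0 | start at k). Then u_0 = 0, u_96 = 1, and u_k = u_{k-1}/2 + u_{k+1}/2 for 1 ≤ k ≤ 95. This harmonic recurrence is solved by u_k = k/96, giving u_52 = 52/96 = 13/24.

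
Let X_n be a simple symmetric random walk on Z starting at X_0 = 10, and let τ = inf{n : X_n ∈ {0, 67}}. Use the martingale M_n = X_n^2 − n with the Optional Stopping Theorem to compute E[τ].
E[τ] = 570

M_n = X_n^2 − n is a martingale (since E[X_{n+1}^2 | F_n] = X_n^2 + 1). By OST (τ has finite mean in a bounded region), E[M_τ] = E[M_0] = X_0^2 − 0 = 10^2 = 100. Also E[M_τ] = E[X_τ^2] − E[τ]. The walk exits at 0 or 67, with P(hit 67 first) = 10/67, so E[X_τ^2] = 67^2 · 10/67 + 0 = 670. Thus E[τ] = E[X_τ^2] − E[M_τ] = 670 − 100 = 570 = 10(67 − 10) = 570.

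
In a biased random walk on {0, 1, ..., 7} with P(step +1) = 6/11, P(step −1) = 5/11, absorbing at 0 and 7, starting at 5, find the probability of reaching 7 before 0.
P(hit 7 before 0) = (1 − (5/6)^5) / (1 − (5/6)^7) = 167436/201811

Let u_k denote P(reach 7 before 0 | start at k). Boundary: u_0 = 0, u_7 = 1. Recurrence: u_k = 6/11·u_{k+1} + 5/11·u_{k-1} for 1 ≤ k ≤ 6. Try u_k = A + B·r^k with r = q/p = (5/11)/(6/11) = 5/6. Substitution satisfies the recurrence; boundary conditions give:
  u_k = (1 − r^k) / (1 − r^N) = (1 − (5/6)^5) / (1 − (5/6)^7) = 167436/201811.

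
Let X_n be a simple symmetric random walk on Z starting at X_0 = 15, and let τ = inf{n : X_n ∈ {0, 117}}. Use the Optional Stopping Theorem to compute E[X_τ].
E[X_τ] = 15

X_n is a martingale and τ is a bounded-mean stopping time (indeed τ is finite a.s. with bounded expectation since the walk is in a bounded region). By the OST, E[X_τ] = E[X_0] = 15. Equivalently: E[X_τ] = 117 · P(hit 117 first) + 0 · P(hit 0 first) = 117 · (15/117) = 15.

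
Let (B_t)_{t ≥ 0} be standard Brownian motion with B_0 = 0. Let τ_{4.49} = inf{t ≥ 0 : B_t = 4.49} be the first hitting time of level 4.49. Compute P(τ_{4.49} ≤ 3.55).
P(τ_{4.49} ≤ 3.55) = 2(1 − Φ(4.49/√3.55)) = 2(1 − Φ(2.3830)) ≈ 0.0172

By the reflection principle for standard BM, P(τ_b ≤ t) = 2 · P(B_t ≥ b). Since B_t ~ N(0, t), P(B_t ≥ 4.49) = 1 − Φ(4.49/√t) = 1 − Φ(4.49/√3.55) = 1 − Φ(2.3830) ≈ 0.00859. Doubling: P(τ_{4.49} ≤ 3.55) ≈ 2 · 0.00859 = 0.01718 ≈ 0.0172.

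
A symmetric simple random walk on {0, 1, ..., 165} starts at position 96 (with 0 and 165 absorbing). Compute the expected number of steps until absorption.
E[τ | X_0 = 96] = 6624

Let v_k = E[τ | X_0 = k]. Boundary: v_0 = v_165 = 0. Recurrence: v_k = 1 + (v_{k-1} + v_{k+1})/2 for 1 ≤ k ≤ 164. The particular solution to v_k − (v_{k-1} + v_{k+1})/2 = 1 is v_k = −k^2. Adding homogeneous solution A + B k and matching boundaries gives v_k = k (165 − k). Substituting k = 96: v_96 = 96 · 69 = 6624.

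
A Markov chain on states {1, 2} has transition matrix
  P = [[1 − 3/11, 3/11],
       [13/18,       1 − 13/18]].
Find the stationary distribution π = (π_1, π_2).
π_1 = 143/197, π_2 = 54/197

Solve πP = π with π_1 + π_2 = 1. From πP = π: π_1 · (1 − 3/11) + π_2 · 13/18 = π_1 ⇒ π_2 · 13/18 = π_1 · 3/11 ⇒ π_2/π_1 = (3/11)/(13/18) = 54/143. Together with π_1 + π_2 = 1:
  π_1 = (13/18)/(3/11 + 13/18) = (13/18)/(197/198) = 143/197,
  π_2 = (3/11)/(3/11 + 13/18) = (3/11)/(197/198) = 54/197.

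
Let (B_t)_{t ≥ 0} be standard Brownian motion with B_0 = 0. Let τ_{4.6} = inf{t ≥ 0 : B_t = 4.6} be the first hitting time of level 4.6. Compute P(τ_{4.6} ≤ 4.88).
P(τ_{4.6} ≤ 4.88) = 2(1 − Φ(4.6/√4.88)) = 2(1 − Φ(2.0823)) ≈ 0.0373

By the reflection principle for standard BM, P(τ_b ≤ t) = 2 · P(B_t ≥ b). Since B_t ~ N(0, t), P(B_t ≥ 4.6) = 1 − Φ(4.6/√t) = 1 − Φ(4.6/√4.88) = 1 − Φ(2.0823) ≈ 0.01866. Doubling: P(τ_{4.6} ≤ 4.88) ≈ 2 · 0.01866 = 0.03732 ≈ 0.0373.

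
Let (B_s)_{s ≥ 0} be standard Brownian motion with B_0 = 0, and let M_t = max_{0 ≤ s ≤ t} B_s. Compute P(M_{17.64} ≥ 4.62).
P(M_{17.64} ≥ 4.62) = 2·P(B_{17.64} ≥ 4.62) = 2(1 − Φ(4.62/√17.64)) ≈ 0.2713

By the reflection principle for Brownian motion, P(M_t ≥ a) = 2 · P(B_t ≥ a) for a ≥ 0. Since B_t ~ N(0, t), P(B_t ≥ 4.62) = 1 − Φ(4.62/√t) = 1 − Φ(4.62/√17.64) = 1 − Φ(1.1000). So
  P(M_{17.64} ≥ 4.62) = 2(1 − Φ(1.1000)) ≈ 0.2713.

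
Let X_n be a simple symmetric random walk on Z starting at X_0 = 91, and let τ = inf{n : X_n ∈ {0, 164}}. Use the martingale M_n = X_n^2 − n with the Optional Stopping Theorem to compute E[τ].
E[τ] = 6643

M_n = X_n^2 − n is a martingale (since E[X_{n+1}^2 | F_n] = X_n^2 + 1). By OST (τ has finite mean in a bounded region), E[M_τ] = E[M_0] = X_0^2 − 0 = 91^2 = 8281. Also E[M_τ] = E[X_τ^2] − E[τ]. The walk exits at 0 or 164, with P(hit 164 first) = 91/164, so E[X_τ^2] = 164^2 · 91/164 + 0 = 14924. Thus E[τ] = E[X_τ^2] − E[M_τ] = 14924 − 8281 = 6643 = 91(164 − 91) = 6643.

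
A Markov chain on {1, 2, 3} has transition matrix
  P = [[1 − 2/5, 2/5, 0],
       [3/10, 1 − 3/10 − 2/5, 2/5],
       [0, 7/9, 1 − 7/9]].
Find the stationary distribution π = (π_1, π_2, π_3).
π = (105/317, 140/317, 72/317)

This is a birth-death chain on three states, which satisfies detailed balance: π_1 · P_{12} = π_2 · P_{21} and π_2 · P_{23} = π_3 · P_{32}.
From π_1 · 2/5 = π_2 · 3/10: π_2/π_1 = (2/5)/(3/10) = 4/3.
From π_2 · 2/5 = π_3 · 7/9: π_3/π_2 = (2/5)/(7/9) = 18/35.
Take π_1 proportional to 1; then unnormalized π = (1, 4/3, 24/35). Normalize by dividing by the sum 317/105:
  π = (105/317, 140/317, 72/317).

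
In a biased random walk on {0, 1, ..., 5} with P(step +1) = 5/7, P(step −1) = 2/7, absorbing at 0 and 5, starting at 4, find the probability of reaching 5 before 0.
P(hit 5 before 0) = (1 − (2/5)^4) / (1 − (2/5)^5) = 1015/1031

Let u_k denote P(reach 5 before 0 | start at k). Boundary: u_0 = 0, u_5 = 1. Recurrence: u_k = 5/7·u_{k+1} + 2/7·u_{k-1} for 1 ≤ k ≤ 4. Try u_k = A + B·r^k with r = q/p = (2/7)/(5/7) = 2/5. Substitution satisfies the recurrence; boundary conditions give:
  u_k = (1 − r^k) / (1 − r^N) = (1 − (2/5)^4) / (1 − (2/5)^5) = 1015/1031.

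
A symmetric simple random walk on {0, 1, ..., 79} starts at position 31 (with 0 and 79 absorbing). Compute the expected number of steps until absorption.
E[τ | X_0 = 31] = 1488

Let v_k = E[τ | X_0 = k]. Boundary: v_0 = v_79 = 0. Recurrence: v_k = 1 + (v_{k-1} + v_{k+1})/2 for 1 ≤ k ≤ 78. The particular solution to v_k − (v_{k-1} + v_{k+1})/2 = 1 is v_k = −k^2. Adding homogeneous solution A + B k and matching boundaries gives v_k = k (79 − k). Substituting k = 31: v_31 = 31 · 48 = 1488.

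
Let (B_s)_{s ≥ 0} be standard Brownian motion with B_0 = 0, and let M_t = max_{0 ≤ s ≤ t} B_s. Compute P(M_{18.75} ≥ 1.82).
P(M_{18.75} ≥ 1.82) = 2·P(B_{18.75} ≥ 1.82) = 2(1 − Φ(1.82/√18.75)) ≈ 0.6743

By the reflection principle for Brownian motion, P(M_t ≥ a) = 2 · P(B_t ≥ a) for a ≥ 0. Since B_t ~ N(0, t), P(B_t ≥ 1.82) = 1 − Φ(1.82/√t) = 1 − Φ(1.82/√18.75) = 1 − Φ(0.4203). So
  P(M_{18.75} ≥ 1.82) = 2(1 − Φ(0.4203)) ≈ 0.6743.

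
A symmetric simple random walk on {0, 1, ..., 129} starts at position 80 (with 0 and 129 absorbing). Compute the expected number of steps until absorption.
E[τ | X_0 = 80] = 3920

Let v_k = E[τ | X_0 = k]. Boundary: v_0 = v_129 = 0. Recurrence: v_k = 1 + (v_{k-1} + v_{k+1})/2 for 1 ≤ k ≤ 128. The particular solution to v_k − (v_{k-1} + v_{k+1})/2 = 1 is v_k = −k^2. Adding homogeneous solution A + B k and matching boundaries gives v_k = k (129 − k). Substituting k = 80: v_80 = 80 · 49 = 3920.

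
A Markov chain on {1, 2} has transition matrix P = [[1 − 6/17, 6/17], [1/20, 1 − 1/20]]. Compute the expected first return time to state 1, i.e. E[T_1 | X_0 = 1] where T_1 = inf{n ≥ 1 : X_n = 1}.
E[T_1 | X_0 = 1] = 1/π_1 = 137/17

For an irreducible recurrent Markov chain with stationary distribution π, E[T_i | X_0 = i] = 1/π_i (Kac's formula). Here π_1 = (1/20)/(6/17 + 1/20) = (1/20)/(137/340) = 17/137, so E[T_1 | X_0 = 1] = 1/π_1 = (6/17 + 1/20)/(1/20) = (137/340)/(1/20) = 137/17.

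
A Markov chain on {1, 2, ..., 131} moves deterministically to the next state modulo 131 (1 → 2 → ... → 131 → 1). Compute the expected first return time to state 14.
E[T_14 | X_0 = 14] = 131

The chain cycles deterministically, so starting at state 14 it returns in exactly 131 steps. Equivalently, the stationary distribution is uniform π_j = 1/131 for every state j, so by Kac's formula E[T_14] = 1/π_14 = 131.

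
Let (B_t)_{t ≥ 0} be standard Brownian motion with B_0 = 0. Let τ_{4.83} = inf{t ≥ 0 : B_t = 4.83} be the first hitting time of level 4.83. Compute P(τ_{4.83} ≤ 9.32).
P(τ_{4.83} ≤ 9.32) = 2(1 − Φ(4.83/√9.32)) = 2(1 − Φ(1.5821)) ≈ 0.1136

By the reflection principle for standard BM, P(τ_b ≤ t) = 2 · P(B_t ≥ b). Since B_t ~ N(0, t), P(B_t ≥ 4.83) = 1 − Φ(4.83/√t) = 1 − Φ(4.83/√9.32) = 1 − Φ(1.5821) ≈ 0.05681. Doubling: P(τ_{4.83} ≤ 9.32) ≈ 2 · 0.05681 = 0.11362 ≈ 0.1136.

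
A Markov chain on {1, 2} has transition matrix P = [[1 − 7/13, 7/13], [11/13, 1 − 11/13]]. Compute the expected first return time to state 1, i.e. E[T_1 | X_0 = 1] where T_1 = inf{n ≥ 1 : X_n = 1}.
E[T_1 | X_0 = 1] = 1/π_1 = 18/11

For an irreducible recurrent Markov chain with stationary distribution π, E[T_i | X_0 = i] = 1/π_i (Kac's formula). Here π_1 = (11/13)/(7/13 + 11/13) = (11/13)/(18/13) = 11/18, so E[T_1 | X_0 = 1] = 1/π_1 = (7/13 + 11/13)/(11/13) = (18/13)/(11/13) = 18/11.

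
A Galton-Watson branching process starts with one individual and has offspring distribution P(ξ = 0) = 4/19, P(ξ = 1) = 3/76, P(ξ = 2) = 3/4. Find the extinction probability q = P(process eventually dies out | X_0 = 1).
q = 16/57

The pgf is f(s) = 4/19 + 3/76·s + 3/4·s². The extinction probability q is the smallest fixed point of f in [0, 1]. Setting s = f(s):
  3/4·s² + (3/76 − 1)·s + 4/19 = 0
  3/4·s² − (4/19 + 3/4)·s + 4/19 = 0
which factors as (s − 1)·(3/4·s − 4/19) = 0, giving roots s = 1 and s = (4/19)/(3/4) = 16/57.
Mean offspring μ = 3/76 + 2·3/4 = 117/76 > 1 (supercritical), so q < 1. The extinction probability is the smaller root: q = (4/19)/(3/4) = 16/57.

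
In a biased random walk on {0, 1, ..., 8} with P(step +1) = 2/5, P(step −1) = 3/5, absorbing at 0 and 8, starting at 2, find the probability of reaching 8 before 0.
P(hit 8 before 0) = (1 − (3/2)^2) / (1 − (3/2)^8) = 64/1261

Let u_k denote P(reach 8 before 0 | start at k). Boundary: u_0 = 0, u_8 = 1. Recurrence: u_k = 2/5·u_{k+1} + 3/5·u_{k-1} for 1 ≤ k ≤ 7. Try u_k = A + B·r^k with r = q/p = (3/5)/(2/5) = 3/2. Substitution satisfies the recurrence; boundary conditions give:
  u_k = (1 − r^k) / (1 − r^N) = (1 − (3/2)^2) / (1 − (3/2)^8) = 64/1261.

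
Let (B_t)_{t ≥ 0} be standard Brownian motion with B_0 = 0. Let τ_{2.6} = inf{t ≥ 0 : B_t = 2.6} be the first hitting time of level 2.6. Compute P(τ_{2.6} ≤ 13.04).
P(τ_{2.6} ≤ 13.04) = 2(1 − Φ(2.6/√13.04)) = 2(1 − Φ(0.7200)) ≈ 0.4715

By the reflection principle for standard BM, P(τ_b ≤ t) = 2 · P(B_t ≥ b). Since B_t ~ N(0, t), P(B_t ≥ 2.6) = 1 − Φ(2.6/√t) = 1 − Φ(2.6/√13.04) = 1 − Φ(0.7200) ≈ 0.23576. Doubling: P(τ_{2.6} ≤ 13.04) ≈ 2 · 0.23576 = 0.47152 ≈ 0.4715.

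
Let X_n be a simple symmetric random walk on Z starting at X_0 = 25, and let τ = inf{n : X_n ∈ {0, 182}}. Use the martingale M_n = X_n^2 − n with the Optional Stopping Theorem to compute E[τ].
E[τ] = 3925

M_n = X_n^2 − n is a martingale (since E[X_{n+1}^2 | F_n] = X_n^2 + 1). By OST (τ has finite mean in a bounded region), E[M_τ] = E[M_0] = X_0^2 − 0 = 25^2 = 625. Also E[M_τ] = E[X_τ^2] − E[τ]. The walk exits at 0 or 182, with P(hit 182 first) = 25/182, so E[X_τ^2] = 182^2 · 25/182 + 0 = 4550. Thus E[τ] = E[X_τ^2] − E[M_τ] = 4550 − 625 = 3925 = 25(182 − 25) = 3925.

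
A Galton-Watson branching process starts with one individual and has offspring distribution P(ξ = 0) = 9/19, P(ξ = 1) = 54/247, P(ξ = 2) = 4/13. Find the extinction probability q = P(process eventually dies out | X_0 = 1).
q = 1

Mean offspring μ = 0·9/19 + 1·54/247 + 2·4/13 = 206/247 ≤ 1. For μ ≤ 1 with offspring not concentrated at 1, the Galton-Watson process goes extinct almost surely, so q = 1.
(Algebraic check: The pgf is f(s) = 9/19 + 54/247·s + 4/13·s². The extinction probability q is the smallest fixed point of f in [0, 1]. Setting s = f(s):
  4/13·s² + (54/247 − 1)·s + 9/19 = 0
  4/13·s² − (9/19 + 4/13)·s + 9/19 = 0
which factors as (s − 1)·(4/13·s − 9/19) = 0, giving roots s = 1 and s = (9/19)/(4/13) = 117/76. Since 117/76 ≥ 1, the smallest root in [0, 1] is s = 1.)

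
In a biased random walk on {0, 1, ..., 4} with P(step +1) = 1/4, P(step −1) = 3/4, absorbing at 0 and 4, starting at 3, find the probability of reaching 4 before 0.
P(hit 4 before 0) = (1 − (3)^3) / (1 − (3)^4) = 13/40

Let u_k denote P(reach 4 before 0 | start at k). Boundary: u_0 = 0, u_4 = 1. Recurrence: u_k = 1/4·u_{k+1} + 3/4·u_{k-1} for 1 ≤ k ≤ 3. Try u_k = A + B·r^k with r = q/p = (3/4)/(1/4) = 3. Substitution satisfies the recurrence; boundary conditions give:
  u_k = (1 − r^k) / (1 − r^N) = (1 − (3)^3) / (1 − (3)^4) = 13/40.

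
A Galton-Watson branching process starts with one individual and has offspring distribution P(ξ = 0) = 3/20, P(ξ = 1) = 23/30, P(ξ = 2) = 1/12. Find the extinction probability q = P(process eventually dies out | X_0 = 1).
q = 1

Mean offspring μ = 0·3/20 + 1·23/30 + 2·1/12 = 14/15 ≤ 1. For μ ≤ 1 with offspring not concentrated at 1, the Galton-Watson process goes extinct almost surely, so q = 1.
(Algebraic check: The pgf is f(s) = 3/20 + 23/30·s + 1/12·s². The extinction probability q is the smallest fixed point of f in [0, 1]. Setting s = f(s):
  1/12·s² + (23/30 − 1)·s + 3/20 = 0
  1/12·s² − (3/20 + 1/12)·s + 3/20 = 0
which factors as (s − 1)·(1/12·s − 3/20) = 0, giving roots s = 1 and s = (3/20)/(1/12) = 9/5. Since 9/5 ≥ 1, the smallest root in [0, 1] is s = 1.)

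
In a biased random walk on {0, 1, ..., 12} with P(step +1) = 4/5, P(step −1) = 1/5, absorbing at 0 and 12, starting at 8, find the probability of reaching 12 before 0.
P(hit 12 before 0) = (1 − (1/4)^8) / (1 − (1/4)^12) = 65792/65793

Let u_k denote P(reach 12 before 0 | start at k). Boundary: u_0 = 0, u_12 = 1. Recurrence: u_k = 4/5·u_{k+1} + 1/5·u_{k-1} for 1 ≤ k ≤ 11. Try u_k = A + B·r^k with r = q/p = (1/5)/(4/5) = 1/4. Substitution satisfies the recurrence; boundary conditions give:
  u_k = (1 − r^k) / (1 − r^N) = (1 − (1/4)^8) / (1 − (1/4)^12) = 65792/65793.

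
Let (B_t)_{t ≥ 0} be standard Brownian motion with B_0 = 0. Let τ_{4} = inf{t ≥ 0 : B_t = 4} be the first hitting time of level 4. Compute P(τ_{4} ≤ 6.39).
P(τ_{4} ≤ 6.39) = 2(1 − Φ(4/√6.39)) = 2(1 − Φ(1.5824)) ≈ 0.1136

By the reflection principle for standard BM, P(τ_b ≤ t) = 2 · P(B_t ≥ b). Since B_t ~ N(0, t), P(B_t ≥ 4) = 1 − Φ(4/√t) = 1 − Φ(4/√6.39) = 1 − Φ(1.5824) ≈ 0.05678. Doubling: P(τ_{4} ≤ 6.39) ≈ 2 · 0.05678 = 0.11356 ≈ 0.1136.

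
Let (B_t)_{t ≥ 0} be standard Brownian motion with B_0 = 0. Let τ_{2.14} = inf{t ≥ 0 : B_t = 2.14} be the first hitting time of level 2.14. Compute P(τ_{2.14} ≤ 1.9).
P(τ_{2.14} ≤ 1.9) = 2(1 − Φ(2.14/√1.9)) = 2(1 − Φ(1.5525)) ≈ 0.1205

By the reflection principle for standard BM, P(τ_b ≤ t) = 2 · P(B_t ≥ b). Since B_t ~ N(0, t), P(B_t ≥ 2.14) = 1 − Φ(2.14/√t) = 1 − Φ(2.14/√1.9) = 1 − Φ(1.5525) ≈ 0.06027. Doubling: P(τ_{2.14} ≤ 1.9) ≈ 2 · 0.06027 = 0.12054 ≈ 0.1205.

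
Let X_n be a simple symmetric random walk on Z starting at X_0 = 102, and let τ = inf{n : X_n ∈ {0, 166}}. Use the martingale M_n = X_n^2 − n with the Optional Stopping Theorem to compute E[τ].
E[τ] = 6528

M_n = X_n^2 − n is a martingale (since E[X_{n+1}^2 | F_n] = X_n^2 + 1). By OST (τ has finite mean in a bounded region), E[M_τ] = E[M_0] = X_0^2 − 0 = 102^2 = 10404. Also E[M_τ] = E[X_τ^2] − E[τ]. The walk exits at 0 or 166, with P(hit 166 first) = 102/166, so E[X_τ^2] = 166^2 · 102/166 + 0 = 16932. Thus E[τ] = E[X_τ^2] − E[M_τ] = 16932 − 10404 = 6528 = 102(166 − 102) = 6528.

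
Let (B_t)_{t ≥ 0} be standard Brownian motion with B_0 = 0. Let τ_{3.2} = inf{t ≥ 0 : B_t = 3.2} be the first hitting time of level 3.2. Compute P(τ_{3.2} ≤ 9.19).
P(τ_{3.2} ≤ 9.19) = 2(1 − Φ(3.2/√9.19)) = 2(1 − Φ(1.0556)) ≈ 0.2912

By the reflection principle for standard BM, P(τ_b ≤ t) = 2 · P(B_t ≥ b). Since B_t ~ N(0, t), P(B_t ≥ 3.2) = 1 − Φ(3.2/√t) = 1 − Φ(3.2/√9.19) = 1 − Φ(1.0556) ≈ 0.14558. Doubling: P(τ_{3.2} ≤ 9.19) ≈ 2 · 0.14558 = 0.29116 ≈ 0.2912.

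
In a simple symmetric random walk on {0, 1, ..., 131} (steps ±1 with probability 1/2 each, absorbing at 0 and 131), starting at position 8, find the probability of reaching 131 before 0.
P(hit 131 before 0) = 8/131

Let u_k = P(hit 131 before 0 | start at k). Then u_0 = 0, u_131 = 1, and u_k = u_{k-1}/2 + u_{k+1}/2 for 1 ≤ k ≤ 130. This harmonic recurrence is solved by u_k = k/131, giving u_8 = 8/131.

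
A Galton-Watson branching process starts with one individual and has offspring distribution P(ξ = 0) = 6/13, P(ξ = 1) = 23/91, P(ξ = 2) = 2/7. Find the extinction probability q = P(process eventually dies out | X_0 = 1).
q = 1

Mean offspring μ = 0·6/13 + 1·23/91 + 2·2/7 = 75/91 ≤ 1. For μ ≤ 1 with offspring not concentrated at 1, the Galton-Watson process goes extinct almost surely, so q = 1.
(Algebraic check: The pgf is f(s) = 6/13 + 23/91·s + 2/7·s². The extinction probability q is the smallest fixed point of f in [0, 1]. Setting s = f(s):
  2/7·s² + (23/91 − 1)·s + 6/13 = 0
  2/7·s² − (6/13 + 2/7)·s + 6/13 = 0
which factors as (s − 1)·(2/7·s − 6/13) = 0, giving roots s = 1 and s = (6/13)/(2/7) = 21/13. Since 21/13 ≥ 1, the smallest root in [0, 1] is s = 1.)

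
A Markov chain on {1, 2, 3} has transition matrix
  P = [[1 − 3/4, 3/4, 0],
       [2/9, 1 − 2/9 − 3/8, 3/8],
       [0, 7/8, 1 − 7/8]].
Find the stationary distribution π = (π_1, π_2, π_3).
π = (28/163, 189/326, 81/326)

This is a birth-death chain on three states, which satisfies detailed balance: π_1 · P_{12} = π_2 · P_{21} and π_2 · P_{23} = π_3 · P_{32}.
From π_1 · 3/4 = π_2 · 2/9: π_2/π_1 = (3/4)/(2/9) = 27/8.
From π_2 · 3/8 = π_3 · 7/8: π_3/π_2 = (3/8)/(7/8) = 3/7.
Take π_1 proportional to 1; then unnormalized π = (1, 27/8, 81/56). Normalize by dividing by the sum 163/28:
  π = (28/163, 189/326, 81/326).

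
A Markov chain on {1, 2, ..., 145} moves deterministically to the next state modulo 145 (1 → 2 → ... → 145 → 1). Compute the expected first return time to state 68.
E[T_68 | X_0 = 68] = 145

The chain cycles deterministically, so starting at state 68 it returns in exactly 145 steps. Equivalently, the stationary distribution is uniform π_j = 1/145 for every state j, so by Kac's formula E[T_68] = 1/π_68 = 145.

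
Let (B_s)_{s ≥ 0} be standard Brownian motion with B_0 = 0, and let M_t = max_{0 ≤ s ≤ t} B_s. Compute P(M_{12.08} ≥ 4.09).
P(M_{12.08} ≥ 4.09) = 2·P(B_{12.08} ≥ 4.09) = 2(1 − Φ(4.09/√12.08)) ≈ 0.2393

By the reflection principle for Brownian motion, P(M_t ≥ a) = 2 · P(B_t ≥ a) for a ≥ 0. Since B_t ~ N(0, t), P(B_t ≥ 4.09) = 1 − Φ(4.09/√t) = 1 − Φ(4.09/√12.08) = 1 − Φ(1.1768). So
  P(M_{12.08} ≥ 4.09) = 2(1 − Φ(1.1768)) ≈ 0.2393.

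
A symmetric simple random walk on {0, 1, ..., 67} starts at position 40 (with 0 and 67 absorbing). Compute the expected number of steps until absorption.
E[τ | X_0 = 40] = 1080

Let v_k = E[τ | X_0 = k]. Boundary: v_0 = v_67 = 0. Recurrence: v_k = 1 + (v_{k-1} + v_{k+1})/2 for 1 ≤ k ≤ 66. The particular solution to v_k − (v_{k-1} + v_{k+1})/2 = 1 is v_k = −k^2. Adding homogeneous solution A + B k and matching boundaries gives v_k = k (67 − k). Substituting k = 40: v_40 = 40 · 27 = 1080.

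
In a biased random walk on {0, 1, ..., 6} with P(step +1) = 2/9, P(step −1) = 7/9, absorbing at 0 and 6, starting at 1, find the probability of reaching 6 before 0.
P(hit 6 before 0) = (1 − (7/2)^1) / (1 − (7/2)^6) = 32/23517

Let u_k denote P(reach 6 before 0 | start at k). Boundary: u_0 = 0, u_6 = 1. Recurrence: u_k = 2/9·u_{k+1} + 7/9·u_{k-1} for 1 ≤ k ≤ 5. Try u_k = A + B·r^k with r = q/p = (7/9)/(2/9) = 7/2. Substitution satisfies the recurrence; boundary conditions give:
  u_k = (1 − r^k) / (1 − r^N) = (1 − (7/2)^1) / (1 − (7/2)^6) = 32/23517.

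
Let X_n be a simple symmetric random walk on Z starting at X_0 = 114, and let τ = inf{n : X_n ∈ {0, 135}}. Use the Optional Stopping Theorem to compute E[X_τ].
E[X_τ] = 114

X_n is a martingale and τ is a bounded-mean stopping time (indeed τ is finite a.s. with bounded expectation since the walk is in a bounded region). By the OST, E[X_τ] = E[X_0] = 114. Equivalently: E[X_τ] = 135 · P(hit 135 first) + 0 · P(hit 0 first) = 135 · (114/135) = 114.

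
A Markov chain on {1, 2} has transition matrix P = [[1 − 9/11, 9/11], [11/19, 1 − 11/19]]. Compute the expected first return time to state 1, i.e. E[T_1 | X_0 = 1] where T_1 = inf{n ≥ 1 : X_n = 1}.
E[T_1 | X_0 = 1] = 1/π_1 = 292/121

For an irreducible recurrent Markov chain with stationary distribution π, E[T_i | X_0 = i] = 1/π_i (Kac's formula). Here π_1 = (11/19)/(9/11 + 11/19) = (11/19)/(292/209) = 121/292, so E[T_1 | X_0 = 1] = 1/π_1 = (9/11 + 11/19)/(11/19) = (292/209)/(11/19) = 292/121.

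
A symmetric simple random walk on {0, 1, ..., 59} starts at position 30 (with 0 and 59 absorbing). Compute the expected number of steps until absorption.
E[τ | X_0 = 30] = 870

Let v_k = E[τ | X_0 = k]. Boundary: v_0 = v_59 = 0. Recurrence: v_k = 1 + (v_{k-1} + v_{k+1})/2 for 1 ≤ k ≤ 58. The particular solution to v_k − (v_{k-1} + v_{k+1})/2 = 1 is v_k = −k^2. Adding homogeneous solution A + B k and matching boundaries gives v_k = k (59 − k). Substituting k = 30: v_30 = 30 · 29 = 870.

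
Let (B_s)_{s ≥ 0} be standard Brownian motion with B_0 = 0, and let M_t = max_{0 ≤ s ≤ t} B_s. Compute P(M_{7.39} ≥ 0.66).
P(M_{7.39} ≥ 0.66) = 2·P(B_{7.39} ≥ 0.66) = 2(1 − Φ(0.66/√7.39)) ≈ 0.8082

By the reflection principle for Brownian motion, P(M_t ≥ a) = 2 · P(B_t ≥ a) for a ≥ 0. Since B_t ~ N(0, t), P(B_t ≥ 0.66) = 1 − Φ(0.66/√t) = 1 − Φ(0.66/√7.39) = 1 − Φ(0.2428). So
  P(M_{7.39} ≥ 0.66) = 2(1 − Φ(0.2428)) ≈ 0.8082.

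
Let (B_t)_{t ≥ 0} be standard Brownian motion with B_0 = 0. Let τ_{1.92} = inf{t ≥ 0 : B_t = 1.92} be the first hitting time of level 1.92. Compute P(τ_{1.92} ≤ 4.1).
P(τ_{1.92} ≤ 4.1) = 2(1 − Φ(1.92/√4.1)) = 2(1 − Φ(0.9482)) ≈ 0.3430

By the reflection principle for standard BM, P(τ_b ≤ t) = 2 · P(B_t ≥ b). Since B_t ~ N(0, t), P(B_t ≥ 1.92) = 1 − Φ(1.92/√t) = 1 − Φ(1.92/√4.1) = 1 − Φ(0.9482) ≈ 0.17151. Doubling: P(τ_{1.92} ≤ 4.1) ≈ 2 · 0.17151 = 0.34302 ≈ 0.3430.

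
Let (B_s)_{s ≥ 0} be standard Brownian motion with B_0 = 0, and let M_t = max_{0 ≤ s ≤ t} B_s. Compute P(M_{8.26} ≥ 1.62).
P(M_{8.26} ≥ 1.62) = 2·P(B_{8.26} ≥ 1.62) = 2(1 − Φ(1.62/√8.26)) ≈ 0.5730

By the reflection principle for Brownian motion, P(M_t ≥ a) = 2 · P(B_t ≥ a) for a ≥ 0. Since B_t ~ N(0, t), P(B_t ≥ 1.62) = 1 − Φ(1.62/√t) = 1 − Φ(1.62/√8.26) = 1 − Φ(0.5637). So
  P(M_{8.26} ≥ 1.62) = 2(1 − Φ(0.5637)) ≈ 0.5730.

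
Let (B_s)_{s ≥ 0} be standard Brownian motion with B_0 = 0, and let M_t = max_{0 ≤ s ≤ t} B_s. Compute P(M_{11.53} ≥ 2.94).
P(M_{11.53} ≥ 2.94) = 2·P(B_{11.53} ≥ 2.94) = 2(1 − Φ(2.94/√11.53)) ≈ 0.3866

By the reflection principle for Brownian motion, P(M_t ≥ a) = 2 · P(B_t ≥ a) for a ≥ 0. Since B_t ~ N(0, t), P(B_t ≥ 2.94) = 1 − Φ(2.94/√t) = 1 − Φ(2.94/√11.53) = 1 − Φ(0.8658). So
  P(M_{11.53} ≥ 2.94) = 2(1 − Φ(0.8658)) ≈ 0.3866.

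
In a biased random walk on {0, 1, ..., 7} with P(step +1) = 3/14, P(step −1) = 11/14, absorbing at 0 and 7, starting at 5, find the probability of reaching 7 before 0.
P(hit 7 before 0) = (1 − (11/3)^5) / (1 − (11/3)^7) = 180909/2435623

Let u_k denote P(reach 7 before 0 | start at k). Boundary: u_0 = 0, u_7 = 1. Recurrence: u_k = 3/14·u_{k+1} + 11/14·u_{k-1} for 1 ≤ k ≤ 6. Try u_k = A + B·r^k with r = q/p = (11/14)/(3/14) = 11/3. Substitution satisfies the recurrence; boundary conditions give:
  u_k = (1 − r^k) / (1 − r^N) = (1 − (11/3)^5) / (1 − (11/3)^7) = 180909/2435623.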